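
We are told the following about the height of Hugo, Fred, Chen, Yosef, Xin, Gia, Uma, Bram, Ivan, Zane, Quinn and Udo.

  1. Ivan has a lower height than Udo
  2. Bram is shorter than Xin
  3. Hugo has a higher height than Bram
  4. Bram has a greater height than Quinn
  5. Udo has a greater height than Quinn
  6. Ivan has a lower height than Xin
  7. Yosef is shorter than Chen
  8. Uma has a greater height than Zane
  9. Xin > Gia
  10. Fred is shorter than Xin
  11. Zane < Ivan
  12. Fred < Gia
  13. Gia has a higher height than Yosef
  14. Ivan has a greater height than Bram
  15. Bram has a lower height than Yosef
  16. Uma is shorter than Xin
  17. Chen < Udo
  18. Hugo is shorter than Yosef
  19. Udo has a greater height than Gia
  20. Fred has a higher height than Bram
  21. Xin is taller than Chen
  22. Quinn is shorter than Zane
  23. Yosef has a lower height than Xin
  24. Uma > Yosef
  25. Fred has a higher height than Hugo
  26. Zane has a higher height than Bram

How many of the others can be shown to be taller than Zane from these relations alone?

4

Directly above Zane: Ivan, Uma.
One step further: Udo, Xin (4 so far).
Nothing else is reachable above Zane; 4 in all.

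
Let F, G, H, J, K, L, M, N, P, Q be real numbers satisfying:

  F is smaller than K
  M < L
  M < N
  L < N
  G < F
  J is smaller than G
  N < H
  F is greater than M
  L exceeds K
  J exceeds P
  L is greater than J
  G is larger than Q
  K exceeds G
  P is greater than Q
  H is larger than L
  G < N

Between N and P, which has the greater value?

N

Chaining the given relations: P < J < G < F < K < L < N.
So P < N; N is the larger of the two.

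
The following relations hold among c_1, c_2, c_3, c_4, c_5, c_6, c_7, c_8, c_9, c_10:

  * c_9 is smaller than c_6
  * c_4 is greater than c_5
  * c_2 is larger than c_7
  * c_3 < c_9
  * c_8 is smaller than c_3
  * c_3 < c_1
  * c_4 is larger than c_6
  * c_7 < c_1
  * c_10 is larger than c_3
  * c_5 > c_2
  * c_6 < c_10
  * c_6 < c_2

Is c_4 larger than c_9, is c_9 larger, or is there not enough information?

The relevant relations are c_9 < c_6; c_6 < c_2; c_2 < c_5; c_5 < c_4.
Together: c_9 < c_6 < c_2 < c_5 < c_4.
So c_4 is larger.

c_4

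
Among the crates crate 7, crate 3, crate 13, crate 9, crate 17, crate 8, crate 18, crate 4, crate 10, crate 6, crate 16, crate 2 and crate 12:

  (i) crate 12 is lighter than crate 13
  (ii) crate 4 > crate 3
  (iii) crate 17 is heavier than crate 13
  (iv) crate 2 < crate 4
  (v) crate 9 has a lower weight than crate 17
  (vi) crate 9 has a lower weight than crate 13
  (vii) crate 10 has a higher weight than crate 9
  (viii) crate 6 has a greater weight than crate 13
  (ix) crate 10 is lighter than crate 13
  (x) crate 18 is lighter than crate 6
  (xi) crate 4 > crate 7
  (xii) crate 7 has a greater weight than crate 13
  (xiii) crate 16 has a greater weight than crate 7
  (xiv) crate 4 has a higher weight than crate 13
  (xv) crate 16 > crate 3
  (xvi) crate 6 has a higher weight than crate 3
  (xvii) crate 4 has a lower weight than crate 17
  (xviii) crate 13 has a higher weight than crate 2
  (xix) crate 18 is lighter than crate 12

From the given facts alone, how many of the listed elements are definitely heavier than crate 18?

The elements the relations force above crate 18 are crate 12, crate 13, crate 7, crate 4, crate 16, crate 17, crate 6 — no chain reaches any other.
That is 7.

7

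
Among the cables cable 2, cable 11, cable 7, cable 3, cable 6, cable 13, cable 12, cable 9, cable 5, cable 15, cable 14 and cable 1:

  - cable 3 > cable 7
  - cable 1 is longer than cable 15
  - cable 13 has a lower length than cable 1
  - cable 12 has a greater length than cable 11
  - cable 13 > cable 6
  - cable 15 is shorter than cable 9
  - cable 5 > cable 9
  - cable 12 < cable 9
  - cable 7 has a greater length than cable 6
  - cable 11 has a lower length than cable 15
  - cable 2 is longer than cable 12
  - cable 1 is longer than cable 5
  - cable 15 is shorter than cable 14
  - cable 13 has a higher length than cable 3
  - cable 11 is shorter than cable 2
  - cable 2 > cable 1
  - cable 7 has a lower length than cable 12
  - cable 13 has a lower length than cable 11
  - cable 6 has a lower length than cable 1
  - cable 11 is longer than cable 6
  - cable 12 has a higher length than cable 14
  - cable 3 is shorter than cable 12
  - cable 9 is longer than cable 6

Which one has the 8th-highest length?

cable 11

Piecing the relations together gives one ordering: cable 6 < cable 7 < cable 3 < cable 13 < cable 11 < cable 15 < cable 14 < cable 12 < cable 9 < cable 5 < cable 1 < cable 2.
The 8th largest is cable 11.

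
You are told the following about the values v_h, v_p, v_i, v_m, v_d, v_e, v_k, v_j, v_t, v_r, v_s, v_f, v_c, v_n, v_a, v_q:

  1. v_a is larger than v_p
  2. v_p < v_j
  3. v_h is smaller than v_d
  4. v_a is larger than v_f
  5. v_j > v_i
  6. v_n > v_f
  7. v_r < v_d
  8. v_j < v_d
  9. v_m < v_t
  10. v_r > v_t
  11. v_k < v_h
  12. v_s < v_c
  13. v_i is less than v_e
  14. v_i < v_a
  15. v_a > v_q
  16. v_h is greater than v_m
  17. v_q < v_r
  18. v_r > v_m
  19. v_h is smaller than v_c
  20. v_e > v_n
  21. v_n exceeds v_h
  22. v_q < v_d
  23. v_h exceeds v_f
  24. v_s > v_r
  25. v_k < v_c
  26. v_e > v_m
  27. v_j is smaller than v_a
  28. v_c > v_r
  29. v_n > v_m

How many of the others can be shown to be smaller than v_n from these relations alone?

The elements the relations force below v_n are v_f, v_m, v_k, v_h — no chain reaches any other.
That is 4.

4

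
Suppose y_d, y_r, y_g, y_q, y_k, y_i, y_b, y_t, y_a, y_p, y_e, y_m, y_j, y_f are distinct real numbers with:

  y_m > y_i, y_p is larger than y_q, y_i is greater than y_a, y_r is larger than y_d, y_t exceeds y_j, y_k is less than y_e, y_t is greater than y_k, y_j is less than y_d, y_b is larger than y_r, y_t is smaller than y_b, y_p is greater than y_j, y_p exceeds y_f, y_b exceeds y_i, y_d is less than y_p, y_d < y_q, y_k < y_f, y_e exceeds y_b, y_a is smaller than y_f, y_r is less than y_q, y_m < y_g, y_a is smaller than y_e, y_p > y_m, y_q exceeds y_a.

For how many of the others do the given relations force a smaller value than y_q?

The elements the relations force below y_q are y_a, y_j, y_d, y_r — no chain reaches any other.
That is 4.

4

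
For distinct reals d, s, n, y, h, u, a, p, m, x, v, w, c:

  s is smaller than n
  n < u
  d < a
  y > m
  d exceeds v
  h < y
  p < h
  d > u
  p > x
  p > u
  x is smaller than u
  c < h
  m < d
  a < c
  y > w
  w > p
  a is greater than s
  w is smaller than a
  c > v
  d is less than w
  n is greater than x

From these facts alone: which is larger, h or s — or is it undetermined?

h

Link the given pairs in sequence: s < n; n < u; u < d; d < w; w < a; a < c; c < h.
Together: s < n < u < d < w < a < c < h.
So h is larger.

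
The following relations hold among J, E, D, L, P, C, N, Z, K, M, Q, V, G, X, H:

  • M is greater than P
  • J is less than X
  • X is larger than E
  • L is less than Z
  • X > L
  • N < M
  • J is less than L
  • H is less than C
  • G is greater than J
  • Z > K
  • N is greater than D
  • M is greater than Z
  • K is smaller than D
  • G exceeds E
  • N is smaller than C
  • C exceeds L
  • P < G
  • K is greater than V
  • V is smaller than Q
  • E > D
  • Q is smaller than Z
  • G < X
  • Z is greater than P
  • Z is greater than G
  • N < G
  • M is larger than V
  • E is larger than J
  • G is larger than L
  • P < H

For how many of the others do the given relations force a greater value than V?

The elements the relations force above V are K, D, E, Q, N, G, X, Z, M, C — no chain reaches any other.
That is 10.

10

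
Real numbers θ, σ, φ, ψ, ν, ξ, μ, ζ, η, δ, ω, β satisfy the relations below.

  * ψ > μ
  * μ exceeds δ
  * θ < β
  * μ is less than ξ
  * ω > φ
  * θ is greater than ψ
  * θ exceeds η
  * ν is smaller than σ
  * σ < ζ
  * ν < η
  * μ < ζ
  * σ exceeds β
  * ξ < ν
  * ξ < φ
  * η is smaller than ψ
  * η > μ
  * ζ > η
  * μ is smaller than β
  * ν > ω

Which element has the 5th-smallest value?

Chaining the given pairs: δ < μ < ξ < φ < ω < ν < η < ψ < θ < β < σ < ζ.
The 5th smallest is ω.

ω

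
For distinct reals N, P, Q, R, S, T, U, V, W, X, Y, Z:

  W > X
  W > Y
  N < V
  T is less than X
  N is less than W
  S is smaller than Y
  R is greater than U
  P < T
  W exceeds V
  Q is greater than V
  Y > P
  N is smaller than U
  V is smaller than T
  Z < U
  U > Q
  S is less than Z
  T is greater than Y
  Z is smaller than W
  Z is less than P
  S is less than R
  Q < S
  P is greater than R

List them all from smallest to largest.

N < V < Q < S < Z < U < R < P < Y < T < X < W

Nothing is placed below N, so it is least; from there N < V; V < Q; Q < S; S < Z; Z < U; U < R; R < P; P < Y; Y < T; T < X; X < W, each given directly.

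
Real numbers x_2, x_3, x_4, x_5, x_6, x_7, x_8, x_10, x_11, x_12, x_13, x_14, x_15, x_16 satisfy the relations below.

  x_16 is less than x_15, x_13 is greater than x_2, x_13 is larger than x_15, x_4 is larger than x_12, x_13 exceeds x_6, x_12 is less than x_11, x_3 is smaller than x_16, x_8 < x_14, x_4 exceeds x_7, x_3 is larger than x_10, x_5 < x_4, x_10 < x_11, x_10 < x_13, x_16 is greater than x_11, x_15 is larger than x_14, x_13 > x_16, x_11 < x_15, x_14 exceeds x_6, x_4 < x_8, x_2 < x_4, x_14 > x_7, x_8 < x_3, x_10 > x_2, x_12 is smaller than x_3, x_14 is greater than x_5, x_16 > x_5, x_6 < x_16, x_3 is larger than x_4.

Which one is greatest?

x_13

Chaining downward from x_13: directly below it, x_2, x_10, x_6, x_16, x_15; then x_5, x_14, x_3, x_11; then x_12, x_7, x_4, x_8.
That covers every other element, and nothing is given above x_13, so x_13 is the greatest.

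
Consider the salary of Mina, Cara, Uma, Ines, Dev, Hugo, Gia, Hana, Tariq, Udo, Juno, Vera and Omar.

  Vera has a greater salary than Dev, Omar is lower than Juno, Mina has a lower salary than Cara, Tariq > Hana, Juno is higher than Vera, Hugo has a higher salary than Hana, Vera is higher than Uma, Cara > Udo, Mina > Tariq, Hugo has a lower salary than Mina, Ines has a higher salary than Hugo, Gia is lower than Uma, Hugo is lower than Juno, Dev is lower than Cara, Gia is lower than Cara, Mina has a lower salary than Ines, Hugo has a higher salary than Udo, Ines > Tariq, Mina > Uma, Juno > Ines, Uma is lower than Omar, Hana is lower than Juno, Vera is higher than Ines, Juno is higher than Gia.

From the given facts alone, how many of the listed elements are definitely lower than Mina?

The elements the relations force below Mina are Hana, Gia, Uma, Udo, Hugo, Tariq — no chain reaches any other.
That is 6.

6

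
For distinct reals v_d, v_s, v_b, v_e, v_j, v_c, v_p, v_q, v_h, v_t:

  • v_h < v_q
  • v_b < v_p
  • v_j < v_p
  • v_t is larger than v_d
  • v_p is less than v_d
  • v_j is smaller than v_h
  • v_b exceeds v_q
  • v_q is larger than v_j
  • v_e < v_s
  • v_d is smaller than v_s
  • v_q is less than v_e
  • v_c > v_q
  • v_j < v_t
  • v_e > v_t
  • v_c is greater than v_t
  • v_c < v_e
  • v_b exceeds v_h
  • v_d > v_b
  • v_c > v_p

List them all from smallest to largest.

Each adjacent pair is fixed by a given relation: v_j < v_h; v_h < v_q; v_q < v_b; v_b < v_p; v_p < v_d; v_d < v_t; v_t < v_c; v_c < v_e; v_e < v_s. Chaining them end to end gives the full order.

v_j < v_h < v_q < v_b < v_p < v_d < v_t < v_c < v_e < v_s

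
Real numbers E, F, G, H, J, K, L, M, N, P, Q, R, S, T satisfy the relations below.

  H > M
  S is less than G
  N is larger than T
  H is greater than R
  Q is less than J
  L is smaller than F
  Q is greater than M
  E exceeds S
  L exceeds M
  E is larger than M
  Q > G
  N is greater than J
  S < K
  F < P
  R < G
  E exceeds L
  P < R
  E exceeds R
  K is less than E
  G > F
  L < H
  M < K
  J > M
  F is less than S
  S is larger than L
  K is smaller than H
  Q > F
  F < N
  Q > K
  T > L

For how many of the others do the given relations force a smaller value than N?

11

From N the given relations immediately reach F, J, T.
From those, M, L, Q — 6 in total.
From those, G, K — 8 in total.
From those, S, R — 10 in total.
From those, P — 11 in total.
Nothing else is reachable below N; 11 in all.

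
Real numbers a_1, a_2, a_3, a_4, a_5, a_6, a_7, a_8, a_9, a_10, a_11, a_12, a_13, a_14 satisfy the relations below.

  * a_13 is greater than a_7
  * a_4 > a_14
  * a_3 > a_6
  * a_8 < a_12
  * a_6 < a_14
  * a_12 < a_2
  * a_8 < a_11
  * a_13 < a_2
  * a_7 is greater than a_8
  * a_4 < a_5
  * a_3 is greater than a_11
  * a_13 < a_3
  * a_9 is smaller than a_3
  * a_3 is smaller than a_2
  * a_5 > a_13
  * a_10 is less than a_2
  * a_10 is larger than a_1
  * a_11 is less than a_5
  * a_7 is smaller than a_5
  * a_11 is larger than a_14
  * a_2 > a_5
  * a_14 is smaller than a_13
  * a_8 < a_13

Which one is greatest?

a_2

Chaining downward from a_2: directly below it, a_12, a_13, a_3, a_10, a_5; then a_9, a_6, a_8, a_14, a_11, a_4, a_7, a_1.
That covers every other element, and nothing is given above a_2, so a_2 is the greatest.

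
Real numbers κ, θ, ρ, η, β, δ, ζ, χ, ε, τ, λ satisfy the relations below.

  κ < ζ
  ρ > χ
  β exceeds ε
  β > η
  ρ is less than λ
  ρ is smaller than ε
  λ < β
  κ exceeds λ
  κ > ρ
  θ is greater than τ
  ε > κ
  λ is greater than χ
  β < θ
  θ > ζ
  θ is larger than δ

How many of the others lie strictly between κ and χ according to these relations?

The relations place χ below κ. An element lies strictly between them when it is forced above χ and also forced below κ.
Above χ: {ρ, λ, ε, β, ζ, θ}. Below κ: {ρ, λ}.
Intersection: {ρ, λ} — 2.

2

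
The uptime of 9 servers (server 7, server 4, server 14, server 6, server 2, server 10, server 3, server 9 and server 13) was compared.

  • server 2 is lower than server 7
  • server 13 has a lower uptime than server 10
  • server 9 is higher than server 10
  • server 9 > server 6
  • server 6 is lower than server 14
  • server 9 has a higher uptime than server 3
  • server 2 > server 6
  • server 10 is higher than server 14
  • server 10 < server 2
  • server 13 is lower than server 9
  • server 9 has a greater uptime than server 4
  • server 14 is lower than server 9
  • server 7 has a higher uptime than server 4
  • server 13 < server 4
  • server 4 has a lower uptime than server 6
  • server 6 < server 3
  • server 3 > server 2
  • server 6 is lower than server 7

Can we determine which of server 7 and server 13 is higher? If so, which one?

server 13 < server 4 and server 4 < server 6 give server 13 < server 6.
With server 6 < server 14: server 13 < server 4 < server 6 < server 14.
With server 14 < server 10: server 13 < server 4 < server 6 < server 14 < server 10.
With server 10 < server 2: server 13 < server 4 < server 6 < server 14 < server 10 < server 2.
With server 2 < server 7: server 13 < server 4 < server 6 < server 14 < server 10 < server 2 < server 7.
So server 7 is higher.

server 7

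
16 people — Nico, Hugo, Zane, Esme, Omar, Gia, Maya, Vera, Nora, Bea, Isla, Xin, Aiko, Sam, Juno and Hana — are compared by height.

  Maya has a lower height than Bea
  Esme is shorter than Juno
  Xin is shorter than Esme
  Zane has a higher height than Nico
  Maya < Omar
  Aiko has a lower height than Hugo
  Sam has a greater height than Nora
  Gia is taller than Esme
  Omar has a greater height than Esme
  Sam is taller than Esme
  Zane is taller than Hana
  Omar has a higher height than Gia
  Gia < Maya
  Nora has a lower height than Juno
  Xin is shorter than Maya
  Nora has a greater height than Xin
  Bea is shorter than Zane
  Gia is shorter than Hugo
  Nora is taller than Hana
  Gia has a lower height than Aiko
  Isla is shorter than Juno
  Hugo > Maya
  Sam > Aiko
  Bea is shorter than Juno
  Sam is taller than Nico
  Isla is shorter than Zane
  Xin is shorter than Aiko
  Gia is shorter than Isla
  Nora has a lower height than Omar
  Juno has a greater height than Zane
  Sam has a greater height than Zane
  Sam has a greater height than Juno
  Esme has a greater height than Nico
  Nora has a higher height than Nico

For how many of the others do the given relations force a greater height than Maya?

Directly above Maya: Bea, Omar, Hugo.
One step further: Zane, Juno (5 so far).
One step further: Sam (6 so far).
Nothing else is reachable above Maya; 6 in all.

6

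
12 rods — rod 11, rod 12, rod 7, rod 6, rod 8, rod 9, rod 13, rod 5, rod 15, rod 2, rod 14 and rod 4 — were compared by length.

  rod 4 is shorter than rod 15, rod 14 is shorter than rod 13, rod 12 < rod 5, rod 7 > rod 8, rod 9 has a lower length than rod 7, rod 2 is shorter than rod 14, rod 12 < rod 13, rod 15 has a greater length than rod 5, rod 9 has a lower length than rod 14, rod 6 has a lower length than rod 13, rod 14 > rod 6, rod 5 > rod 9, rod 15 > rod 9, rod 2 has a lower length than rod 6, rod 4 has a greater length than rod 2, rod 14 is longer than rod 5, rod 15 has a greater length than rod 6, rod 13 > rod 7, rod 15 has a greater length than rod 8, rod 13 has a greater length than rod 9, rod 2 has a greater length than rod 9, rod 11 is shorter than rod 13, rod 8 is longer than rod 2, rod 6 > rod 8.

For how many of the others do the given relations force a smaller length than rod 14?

The elements the relations force below rod 14 are rod 9, rod 2, rod 8, rod 6, rod 12, rod 5 — no chain reaches any other.
That is 6.

6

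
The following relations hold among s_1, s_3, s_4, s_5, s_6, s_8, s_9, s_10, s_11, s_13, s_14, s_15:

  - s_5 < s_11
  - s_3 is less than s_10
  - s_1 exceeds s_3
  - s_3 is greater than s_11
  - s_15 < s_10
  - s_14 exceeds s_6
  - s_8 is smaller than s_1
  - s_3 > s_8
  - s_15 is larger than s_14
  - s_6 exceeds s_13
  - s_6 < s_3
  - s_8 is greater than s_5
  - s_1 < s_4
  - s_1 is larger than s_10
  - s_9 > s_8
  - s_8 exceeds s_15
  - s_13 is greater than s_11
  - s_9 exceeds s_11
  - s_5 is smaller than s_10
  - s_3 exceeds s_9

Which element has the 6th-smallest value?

The consecutive relations fix a unique order: s_5 < s_11 < s_13 < s_6 < s_14 < s_15 < s_8 < s_9 < s_3 < s_10 < s_1 < s_4.
Counting 6 from the smallest end gives s_15.

s_15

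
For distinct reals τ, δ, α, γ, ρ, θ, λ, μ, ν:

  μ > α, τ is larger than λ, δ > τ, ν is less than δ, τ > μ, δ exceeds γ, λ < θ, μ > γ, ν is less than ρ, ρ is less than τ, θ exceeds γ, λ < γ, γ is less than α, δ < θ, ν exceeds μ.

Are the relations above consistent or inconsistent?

Every relation is compatible with λ < γ < α < μ < ν < ρ < τ < δ < θ; the set is consistent.

consistent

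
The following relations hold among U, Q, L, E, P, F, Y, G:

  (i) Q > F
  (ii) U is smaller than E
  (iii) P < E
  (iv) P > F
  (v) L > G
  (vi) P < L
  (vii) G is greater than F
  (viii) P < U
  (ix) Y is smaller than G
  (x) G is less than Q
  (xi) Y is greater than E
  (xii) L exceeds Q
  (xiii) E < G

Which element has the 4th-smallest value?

Piecing the relations together gives one ordering: F < P < U < E < Y < G < Q < L.
Counting 4 from the smallest end gives E.

E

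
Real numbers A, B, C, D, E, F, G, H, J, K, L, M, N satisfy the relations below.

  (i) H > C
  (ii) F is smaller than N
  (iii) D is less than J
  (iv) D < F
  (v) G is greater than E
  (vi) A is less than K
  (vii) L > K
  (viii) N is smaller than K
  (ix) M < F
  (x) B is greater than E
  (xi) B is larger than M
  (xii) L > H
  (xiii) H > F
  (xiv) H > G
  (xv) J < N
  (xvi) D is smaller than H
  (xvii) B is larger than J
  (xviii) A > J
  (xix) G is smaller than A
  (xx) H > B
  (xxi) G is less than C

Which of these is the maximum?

Chaining downward from L: directly below it, K, H; then D, F, N, G, C, A, B; then M, J, E.
That covers every other element, and nothing is given above L, so L is the maximum.

L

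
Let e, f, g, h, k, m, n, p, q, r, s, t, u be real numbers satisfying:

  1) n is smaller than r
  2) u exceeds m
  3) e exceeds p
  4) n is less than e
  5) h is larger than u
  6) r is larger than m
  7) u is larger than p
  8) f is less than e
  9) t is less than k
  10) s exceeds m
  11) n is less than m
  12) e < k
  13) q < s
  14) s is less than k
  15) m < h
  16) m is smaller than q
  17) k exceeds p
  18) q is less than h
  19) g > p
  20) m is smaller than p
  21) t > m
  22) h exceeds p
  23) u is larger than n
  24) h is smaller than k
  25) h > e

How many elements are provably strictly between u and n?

2

Chaining upward from n reaches: m, p, e, g, q, s, r, h, t, k.
Chaining downward from u reaches: m, p.
Strictly between n and u are those in both lists: m, p — 2 elements.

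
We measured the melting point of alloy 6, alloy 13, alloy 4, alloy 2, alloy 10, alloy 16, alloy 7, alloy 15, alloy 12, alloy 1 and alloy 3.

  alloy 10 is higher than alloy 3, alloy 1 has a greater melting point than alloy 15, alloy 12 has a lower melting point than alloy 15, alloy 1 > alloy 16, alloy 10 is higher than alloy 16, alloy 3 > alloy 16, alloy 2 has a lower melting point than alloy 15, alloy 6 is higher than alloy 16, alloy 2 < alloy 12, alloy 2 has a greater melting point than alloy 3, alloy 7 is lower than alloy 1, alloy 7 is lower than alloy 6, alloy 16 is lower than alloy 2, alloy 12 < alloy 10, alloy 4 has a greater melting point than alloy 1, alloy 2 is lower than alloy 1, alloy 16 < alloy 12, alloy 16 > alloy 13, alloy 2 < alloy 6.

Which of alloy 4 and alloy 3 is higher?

alloy 4

Link the given pairs in sequence: alloy 3 < alloy 2; alloy 2 < alloy 12; alloy 12 < alloy 15; alloy 15 < alloy 1; alloy 1 < alloy 4.
Together: alloy 3 < alloy 2 < alloy 12 < alloy 15 < alloy 1 < alloy 4.
So alloy 3 < alloy 4; alloy 4 is the higher of the two.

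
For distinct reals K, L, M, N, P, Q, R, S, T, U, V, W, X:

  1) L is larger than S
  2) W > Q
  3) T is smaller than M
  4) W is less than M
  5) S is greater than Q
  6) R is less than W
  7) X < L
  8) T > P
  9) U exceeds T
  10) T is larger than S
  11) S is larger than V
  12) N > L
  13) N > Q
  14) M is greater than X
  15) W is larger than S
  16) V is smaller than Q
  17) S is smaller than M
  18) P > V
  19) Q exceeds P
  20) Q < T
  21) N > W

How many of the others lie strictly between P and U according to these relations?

3

The relations place P below U. An element lies strictly between them when it is forced above P and also forced below U.
Above P: {Q, S, T, W, M, L, N}. Below U: {V, Q, S, T}.
Intersection: {Q, S, T} — 3.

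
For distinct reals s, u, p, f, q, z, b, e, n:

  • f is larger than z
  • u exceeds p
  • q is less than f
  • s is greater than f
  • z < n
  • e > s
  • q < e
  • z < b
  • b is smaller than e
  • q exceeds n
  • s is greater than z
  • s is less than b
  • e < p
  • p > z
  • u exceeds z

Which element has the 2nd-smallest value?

Chaining the given pairs: z < n < q < f < s < b < e < p < u.
Counting 2 from the smallest end gives n.

n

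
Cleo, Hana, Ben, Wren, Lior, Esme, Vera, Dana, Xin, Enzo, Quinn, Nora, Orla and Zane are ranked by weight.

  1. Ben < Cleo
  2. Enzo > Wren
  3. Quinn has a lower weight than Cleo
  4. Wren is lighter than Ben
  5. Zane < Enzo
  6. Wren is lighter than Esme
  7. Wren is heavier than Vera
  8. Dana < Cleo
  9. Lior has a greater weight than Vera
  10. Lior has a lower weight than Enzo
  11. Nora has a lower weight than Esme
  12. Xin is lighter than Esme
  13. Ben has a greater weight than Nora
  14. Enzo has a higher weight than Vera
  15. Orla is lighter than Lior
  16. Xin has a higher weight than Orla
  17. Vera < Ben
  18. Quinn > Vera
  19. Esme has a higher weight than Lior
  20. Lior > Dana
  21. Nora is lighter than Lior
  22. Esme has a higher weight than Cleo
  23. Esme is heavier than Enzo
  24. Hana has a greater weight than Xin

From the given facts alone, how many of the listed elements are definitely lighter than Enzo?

7

The elements the relations force below Enzo are Dana, Orla, Zane, Vera, Nora, Lior, Wren — no chain reaches any other.
That is 7.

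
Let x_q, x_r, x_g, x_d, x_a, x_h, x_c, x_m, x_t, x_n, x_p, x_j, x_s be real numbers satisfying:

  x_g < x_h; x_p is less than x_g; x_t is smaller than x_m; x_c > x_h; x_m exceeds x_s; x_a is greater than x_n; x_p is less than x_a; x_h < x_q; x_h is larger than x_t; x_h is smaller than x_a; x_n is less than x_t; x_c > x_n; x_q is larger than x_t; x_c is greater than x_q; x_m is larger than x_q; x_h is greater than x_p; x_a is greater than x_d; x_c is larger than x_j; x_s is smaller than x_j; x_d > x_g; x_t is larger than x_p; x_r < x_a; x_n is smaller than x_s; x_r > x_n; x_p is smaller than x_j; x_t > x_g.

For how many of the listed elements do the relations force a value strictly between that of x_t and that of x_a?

1

Chaining upward from x_t reaches: x_h, x_q, x_c, x_m.
Chaining downward from x_a reaches: x_p, x_n, x_g, x_r, x_h, x_d.
Strictly between x_t and x_a are those in both lists: x_h — 1 element.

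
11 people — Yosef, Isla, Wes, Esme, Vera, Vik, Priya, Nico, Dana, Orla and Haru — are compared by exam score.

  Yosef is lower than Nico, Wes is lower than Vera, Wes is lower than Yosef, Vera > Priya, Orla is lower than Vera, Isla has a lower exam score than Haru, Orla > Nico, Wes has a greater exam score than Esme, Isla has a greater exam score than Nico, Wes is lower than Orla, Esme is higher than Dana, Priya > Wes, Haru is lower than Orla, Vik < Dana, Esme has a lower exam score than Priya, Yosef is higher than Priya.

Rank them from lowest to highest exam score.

Each adjacent pair is fixed by a given relation: Vik < Dana; Dana < Esme; Esme < Wes; Wes < Priya; Priya < Yosef; Yosef < Nico; Nico < Isla; Isla < Haru; Haru < Orla; Orla < Vera. Chaining them end to end gives the full order.

Vik < Dana < Esme < Wes < Priya < Yosef < Nico < Isla < Haru < Orla < Vera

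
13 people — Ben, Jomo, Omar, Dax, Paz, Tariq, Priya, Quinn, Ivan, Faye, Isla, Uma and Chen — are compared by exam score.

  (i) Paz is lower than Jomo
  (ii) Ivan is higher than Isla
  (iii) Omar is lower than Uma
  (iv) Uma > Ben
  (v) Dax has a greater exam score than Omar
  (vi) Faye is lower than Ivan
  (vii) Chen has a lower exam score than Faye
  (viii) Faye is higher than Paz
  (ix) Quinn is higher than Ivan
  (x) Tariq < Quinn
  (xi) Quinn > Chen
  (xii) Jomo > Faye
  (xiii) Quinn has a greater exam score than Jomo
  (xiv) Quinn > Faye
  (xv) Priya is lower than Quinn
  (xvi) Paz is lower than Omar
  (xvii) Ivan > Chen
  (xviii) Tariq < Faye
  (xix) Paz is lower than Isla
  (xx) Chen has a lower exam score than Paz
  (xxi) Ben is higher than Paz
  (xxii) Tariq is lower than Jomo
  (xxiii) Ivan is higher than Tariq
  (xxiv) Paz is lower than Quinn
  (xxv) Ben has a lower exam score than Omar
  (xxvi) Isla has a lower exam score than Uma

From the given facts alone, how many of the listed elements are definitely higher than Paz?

Directly above Paz: Faye, Jomo, Ben, Isla, Omar, Quinn.
One step further: Ivan, Dax, Uma (9 so far).
No other element is forced above Paz by the given relations, so the count is 9.

9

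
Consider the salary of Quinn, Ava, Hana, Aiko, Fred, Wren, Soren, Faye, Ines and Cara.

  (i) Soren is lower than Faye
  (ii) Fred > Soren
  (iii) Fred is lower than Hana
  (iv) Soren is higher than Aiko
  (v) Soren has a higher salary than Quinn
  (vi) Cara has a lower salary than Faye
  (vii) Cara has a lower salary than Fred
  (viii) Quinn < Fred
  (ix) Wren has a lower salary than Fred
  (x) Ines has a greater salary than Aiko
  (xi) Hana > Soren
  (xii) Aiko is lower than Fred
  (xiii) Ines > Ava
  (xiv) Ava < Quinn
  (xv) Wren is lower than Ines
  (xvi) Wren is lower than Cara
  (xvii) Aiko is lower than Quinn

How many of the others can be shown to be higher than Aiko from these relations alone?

From Aiko the given relations immediately reach Quinn, Soren, Fred, Ines.
From those, Faye, Hana — 6 in total.
No other element is forced above Aiko by the given relations, so the count is 6.

6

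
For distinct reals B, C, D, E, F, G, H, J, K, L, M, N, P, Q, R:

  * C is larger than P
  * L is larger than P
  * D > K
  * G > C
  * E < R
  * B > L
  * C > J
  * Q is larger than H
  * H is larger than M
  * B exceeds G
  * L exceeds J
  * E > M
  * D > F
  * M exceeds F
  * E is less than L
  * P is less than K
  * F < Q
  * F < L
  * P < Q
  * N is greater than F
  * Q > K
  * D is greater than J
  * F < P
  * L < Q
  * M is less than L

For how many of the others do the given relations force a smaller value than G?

4

The elements the relations force below G are F, P, J, C — no chain reaches any other.
That is 4.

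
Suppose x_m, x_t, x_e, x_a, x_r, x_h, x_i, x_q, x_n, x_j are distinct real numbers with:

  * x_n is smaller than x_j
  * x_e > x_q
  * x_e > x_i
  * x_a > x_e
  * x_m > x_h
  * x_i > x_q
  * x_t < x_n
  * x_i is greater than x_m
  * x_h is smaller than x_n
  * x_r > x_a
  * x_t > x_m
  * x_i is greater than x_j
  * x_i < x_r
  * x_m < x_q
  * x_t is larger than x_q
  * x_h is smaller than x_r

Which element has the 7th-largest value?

Piecing the relations together gives one ordering: x_h < x_m < x_q < x_t < x_n < x_j < x_i < x_e < x_a < x_r.
The 7th largest is x_t.

x_t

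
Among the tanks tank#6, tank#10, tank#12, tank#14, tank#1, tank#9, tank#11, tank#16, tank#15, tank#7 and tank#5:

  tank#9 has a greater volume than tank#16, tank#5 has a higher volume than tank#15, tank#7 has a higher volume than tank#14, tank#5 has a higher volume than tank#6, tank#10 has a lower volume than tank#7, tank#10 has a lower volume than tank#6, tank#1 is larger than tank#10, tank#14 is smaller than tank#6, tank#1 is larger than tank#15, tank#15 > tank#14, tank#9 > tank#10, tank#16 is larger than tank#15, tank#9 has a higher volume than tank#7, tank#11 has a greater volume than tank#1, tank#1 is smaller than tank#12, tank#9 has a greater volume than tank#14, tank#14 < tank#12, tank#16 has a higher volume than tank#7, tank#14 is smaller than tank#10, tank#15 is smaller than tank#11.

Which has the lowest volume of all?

Chaining upward from tank#14: directly above it, tank#15, tank#10, tank#6, tank#7, tank#9, tank#12; then tank#5, tank#1, tank#16, tank#11.
That covers every other element, and nothing is given below tank#14, so tank#14 is the lowest volume.

tank#14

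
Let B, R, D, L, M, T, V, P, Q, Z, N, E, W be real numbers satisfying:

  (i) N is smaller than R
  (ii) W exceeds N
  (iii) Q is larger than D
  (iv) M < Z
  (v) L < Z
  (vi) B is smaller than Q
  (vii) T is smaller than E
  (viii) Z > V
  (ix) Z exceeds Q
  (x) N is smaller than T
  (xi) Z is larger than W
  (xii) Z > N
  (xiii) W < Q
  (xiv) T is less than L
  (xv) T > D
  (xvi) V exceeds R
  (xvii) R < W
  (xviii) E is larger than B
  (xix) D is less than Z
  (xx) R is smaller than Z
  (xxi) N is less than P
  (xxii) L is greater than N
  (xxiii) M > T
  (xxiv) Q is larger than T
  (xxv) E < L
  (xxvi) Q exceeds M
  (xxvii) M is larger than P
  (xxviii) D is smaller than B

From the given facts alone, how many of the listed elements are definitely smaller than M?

Directly below M: P, T.
One step further: N, D (4 so far).
No other element is forced below M by the given relations, so the count is 4.

4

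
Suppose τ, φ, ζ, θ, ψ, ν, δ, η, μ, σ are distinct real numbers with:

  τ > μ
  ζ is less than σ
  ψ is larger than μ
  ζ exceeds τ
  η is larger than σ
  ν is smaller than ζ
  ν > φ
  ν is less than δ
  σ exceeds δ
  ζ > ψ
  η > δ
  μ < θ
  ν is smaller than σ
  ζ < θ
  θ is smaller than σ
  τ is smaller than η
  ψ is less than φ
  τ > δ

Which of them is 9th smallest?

σ

The consecutive relations fix a unique order: μ < ψ < φ < ν < δ < τ < ζ < θ < σ < η.
The 9th smallest is σ.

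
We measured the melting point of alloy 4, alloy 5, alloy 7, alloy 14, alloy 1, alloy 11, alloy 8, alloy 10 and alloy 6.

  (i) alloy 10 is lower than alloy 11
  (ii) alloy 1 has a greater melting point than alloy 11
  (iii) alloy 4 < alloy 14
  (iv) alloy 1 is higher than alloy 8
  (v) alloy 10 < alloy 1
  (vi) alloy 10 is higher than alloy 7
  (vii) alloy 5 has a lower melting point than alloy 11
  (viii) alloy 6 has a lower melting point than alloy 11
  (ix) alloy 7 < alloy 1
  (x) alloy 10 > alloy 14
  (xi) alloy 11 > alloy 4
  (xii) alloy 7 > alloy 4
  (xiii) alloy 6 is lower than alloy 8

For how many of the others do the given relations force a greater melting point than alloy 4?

5

The elements the relations force above alloy 4 are alloy 7, alloy 14, alloy 10, alloy 11, alloy 1 — no chain reaches any other.
That is 5.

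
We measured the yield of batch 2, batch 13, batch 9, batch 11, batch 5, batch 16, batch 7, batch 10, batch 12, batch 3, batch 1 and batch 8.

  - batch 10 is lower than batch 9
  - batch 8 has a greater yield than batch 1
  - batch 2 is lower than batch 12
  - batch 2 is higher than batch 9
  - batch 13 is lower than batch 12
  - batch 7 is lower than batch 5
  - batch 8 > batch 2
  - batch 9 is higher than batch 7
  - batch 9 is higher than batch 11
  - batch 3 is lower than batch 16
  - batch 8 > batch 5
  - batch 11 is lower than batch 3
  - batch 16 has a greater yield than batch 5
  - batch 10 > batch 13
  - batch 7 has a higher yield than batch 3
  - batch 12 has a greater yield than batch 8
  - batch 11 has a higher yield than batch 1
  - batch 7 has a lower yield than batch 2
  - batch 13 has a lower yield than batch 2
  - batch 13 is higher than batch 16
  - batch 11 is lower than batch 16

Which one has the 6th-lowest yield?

Piecing the relations together gives one ordering: batch 1 < batch 11 < batch 3 < batch 7 < batch 5 < batch 16 < batch 13 < batch 10 < batch 9 < batch 2 < batch 8 < batch 12.
Counting 6 from the smallest end gives batch 16.

batch 16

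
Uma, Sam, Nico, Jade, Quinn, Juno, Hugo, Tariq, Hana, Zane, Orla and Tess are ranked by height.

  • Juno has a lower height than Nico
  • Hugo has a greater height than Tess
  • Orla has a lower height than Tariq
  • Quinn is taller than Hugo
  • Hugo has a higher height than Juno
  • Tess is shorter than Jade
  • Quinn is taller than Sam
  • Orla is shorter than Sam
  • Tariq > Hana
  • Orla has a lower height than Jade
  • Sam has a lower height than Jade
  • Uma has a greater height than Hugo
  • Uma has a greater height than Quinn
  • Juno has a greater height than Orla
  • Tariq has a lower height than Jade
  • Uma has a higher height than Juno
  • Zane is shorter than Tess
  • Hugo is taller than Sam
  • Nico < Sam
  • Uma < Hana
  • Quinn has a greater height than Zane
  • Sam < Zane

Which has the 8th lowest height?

Quinn

Chaining the given pairs: Orla < Juno < Nico < Sam < Zane < Tess < Hugo < Quinn < Uma < Hana < Tariq < Jade.
Counting 8 from the smallest end gives Quinn.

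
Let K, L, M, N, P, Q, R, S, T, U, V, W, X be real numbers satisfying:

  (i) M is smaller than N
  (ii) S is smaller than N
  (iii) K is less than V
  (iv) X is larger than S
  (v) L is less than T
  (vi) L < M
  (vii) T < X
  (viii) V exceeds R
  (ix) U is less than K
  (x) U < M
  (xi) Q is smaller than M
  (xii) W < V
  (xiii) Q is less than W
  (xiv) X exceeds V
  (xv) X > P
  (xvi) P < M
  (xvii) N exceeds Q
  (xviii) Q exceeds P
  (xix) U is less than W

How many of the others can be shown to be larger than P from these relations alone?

Directly above P: Q, M, X.
One step further: W, N (5 so far).
One step further: V (6 so far).
No other element is forced above P by the given relations, so the count is 6.

6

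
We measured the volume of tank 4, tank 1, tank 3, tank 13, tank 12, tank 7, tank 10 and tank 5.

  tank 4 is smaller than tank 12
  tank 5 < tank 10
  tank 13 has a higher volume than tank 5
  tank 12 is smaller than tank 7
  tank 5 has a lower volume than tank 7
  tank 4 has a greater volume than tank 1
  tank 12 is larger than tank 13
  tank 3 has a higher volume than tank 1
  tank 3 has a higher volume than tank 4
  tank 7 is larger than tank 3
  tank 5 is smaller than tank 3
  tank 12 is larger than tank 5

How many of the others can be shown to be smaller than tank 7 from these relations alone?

The elements the relations force below tank 7 are tank 1, tank 5, tank 13, tank 4, tank 3, tank 12 — no chain reaches any other.
That is 6.

6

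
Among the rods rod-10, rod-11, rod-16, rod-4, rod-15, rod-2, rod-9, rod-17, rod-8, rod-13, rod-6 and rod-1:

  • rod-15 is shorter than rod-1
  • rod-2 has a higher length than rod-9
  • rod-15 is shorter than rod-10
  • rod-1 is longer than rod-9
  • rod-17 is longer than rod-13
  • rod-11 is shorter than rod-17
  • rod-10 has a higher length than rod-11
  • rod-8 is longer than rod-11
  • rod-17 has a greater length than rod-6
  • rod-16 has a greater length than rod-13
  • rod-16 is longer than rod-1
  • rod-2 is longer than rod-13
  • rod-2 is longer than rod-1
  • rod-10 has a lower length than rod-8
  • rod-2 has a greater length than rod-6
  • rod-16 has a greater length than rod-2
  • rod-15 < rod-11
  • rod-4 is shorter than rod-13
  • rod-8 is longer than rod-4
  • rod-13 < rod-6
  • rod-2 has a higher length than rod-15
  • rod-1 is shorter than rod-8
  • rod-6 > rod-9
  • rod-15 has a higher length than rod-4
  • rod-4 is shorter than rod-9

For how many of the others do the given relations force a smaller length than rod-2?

From rod-2 the given relations immediately reach rod-13, rod-9, rod-15, rod-1, rod-6.
From those, rod-4 — 6 in total.
No other element is forced below rod-2 by the given relations, so the count is 6.

6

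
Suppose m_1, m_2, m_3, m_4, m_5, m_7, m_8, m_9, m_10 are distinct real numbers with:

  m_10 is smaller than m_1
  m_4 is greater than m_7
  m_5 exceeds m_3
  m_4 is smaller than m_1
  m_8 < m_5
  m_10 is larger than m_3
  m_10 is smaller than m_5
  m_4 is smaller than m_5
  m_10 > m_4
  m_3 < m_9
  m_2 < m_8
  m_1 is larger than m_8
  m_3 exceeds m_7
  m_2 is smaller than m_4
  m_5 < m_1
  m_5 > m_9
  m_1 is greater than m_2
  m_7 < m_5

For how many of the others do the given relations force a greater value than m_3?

The elements the relations force above m_3 are m_10, m_9, m_5, m_1 — no chain reaches any other.
That is 4.

4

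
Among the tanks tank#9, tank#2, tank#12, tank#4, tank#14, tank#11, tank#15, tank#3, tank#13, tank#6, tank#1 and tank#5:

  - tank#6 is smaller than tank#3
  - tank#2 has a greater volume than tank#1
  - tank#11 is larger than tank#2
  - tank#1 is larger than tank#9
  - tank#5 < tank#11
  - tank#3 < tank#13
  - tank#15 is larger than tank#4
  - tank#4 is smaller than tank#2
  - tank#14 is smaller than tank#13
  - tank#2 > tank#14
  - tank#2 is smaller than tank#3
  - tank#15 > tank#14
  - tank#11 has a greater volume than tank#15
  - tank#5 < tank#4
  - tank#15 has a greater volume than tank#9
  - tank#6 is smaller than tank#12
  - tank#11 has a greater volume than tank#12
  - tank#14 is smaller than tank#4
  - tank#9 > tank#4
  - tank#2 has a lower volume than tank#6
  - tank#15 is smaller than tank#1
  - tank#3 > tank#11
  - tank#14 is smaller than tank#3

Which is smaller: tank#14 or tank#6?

tank#14

tank#14 < tank#4 and tank#4 < tank#9 give tank#14 < tank#9.
With tank#9 < tank#1: tank#14 < tank#4 < tank#9 < tank#1.
With tank#1 < tank#2: tank#14 < tank#4 < tank#9 < tank#1 < tank#2.
Then tank#2 < tank#6 extends the chain to tank#6.
So tank#14 < tank#6; tank#14 is the smaller of the two.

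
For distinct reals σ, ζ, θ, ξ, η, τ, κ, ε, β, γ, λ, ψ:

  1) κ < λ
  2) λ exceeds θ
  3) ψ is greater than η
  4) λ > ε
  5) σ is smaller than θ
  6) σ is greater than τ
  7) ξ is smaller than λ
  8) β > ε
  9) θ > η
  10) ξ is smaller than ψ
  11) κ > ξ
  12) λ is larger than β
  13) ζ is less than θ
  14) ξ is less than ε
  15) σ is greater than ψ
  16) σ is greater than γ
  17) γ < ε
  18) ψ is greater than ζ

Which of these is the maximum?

λ

Chaining downward from λ: directly below it, ξ, ε, κ, β, θ; then γ, ζ, η, σ; then τ, ψ.
That covers every other element, and nothing is given above λ, so λ is the maximum.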